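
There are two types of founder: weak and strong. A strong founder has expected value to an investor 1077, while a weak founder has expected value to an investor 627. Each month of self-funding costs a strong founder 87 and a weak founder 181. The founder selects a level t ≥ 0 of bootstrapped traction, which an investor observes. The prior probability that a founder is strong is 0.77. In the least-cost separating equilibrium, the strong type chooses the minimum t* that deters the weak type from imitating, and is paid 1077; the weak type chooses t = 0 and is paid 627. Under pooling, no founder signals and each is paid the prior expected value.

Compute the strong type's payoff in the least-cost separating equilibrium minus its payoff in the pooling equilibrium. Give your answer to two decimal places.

-112.80

Least-cost separating signal: t* solves 627 = 1077 − 181·t*, so t* = (1077 − 627)/181 ≈ 2.4862.
Strong type's separating payoff: 1077 − 87 × t* = 1077 − 87 × (1077 − 627)/181 = 1077 − 39150/181 ≈ 860.7017.
Pooling payoff: 0.77 × 1077 + 0.23 × 627 = 973.5.
Difference: 860.7017 − 973.5 = -112.7983, i.e. -112.80 to two decimal places.
The strong type would prefer the pooling outcome.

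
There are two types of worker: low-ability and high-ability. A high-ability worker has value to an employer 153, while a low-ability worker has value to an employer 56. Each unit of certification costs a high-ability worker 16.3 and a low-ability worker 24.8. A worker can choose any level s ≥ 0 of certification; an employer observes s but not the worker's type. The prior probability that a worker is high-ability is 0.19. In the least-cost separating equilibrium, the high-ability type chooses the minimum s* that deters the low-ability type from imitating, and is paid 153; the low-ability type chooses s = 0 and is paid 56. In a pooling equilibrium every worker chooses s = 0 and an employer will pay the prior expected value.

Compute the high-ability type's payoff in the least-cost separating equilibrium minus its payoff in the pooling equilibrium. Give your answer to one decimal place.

14.8

Least-cost separating signal: s* solves 56 = 153 − 24.8·s*, so s* = (153 − 56)/24.8 ≈ 3.9113.
High-ability type's separating payoff: 153 − 16.3 × s* = 153 − 16.3 × (153 − 56)/24.8 = 153 − 1581.1/24.8 ≈ 89.246.
Pooling payoff: 0.19 × 153 + 0.81 × 56 = 74.43.
Difference: 89.246 − 74.43 = 14.816, i.e. 14.8 to one decimal place.
The high-ability type prefers to separate.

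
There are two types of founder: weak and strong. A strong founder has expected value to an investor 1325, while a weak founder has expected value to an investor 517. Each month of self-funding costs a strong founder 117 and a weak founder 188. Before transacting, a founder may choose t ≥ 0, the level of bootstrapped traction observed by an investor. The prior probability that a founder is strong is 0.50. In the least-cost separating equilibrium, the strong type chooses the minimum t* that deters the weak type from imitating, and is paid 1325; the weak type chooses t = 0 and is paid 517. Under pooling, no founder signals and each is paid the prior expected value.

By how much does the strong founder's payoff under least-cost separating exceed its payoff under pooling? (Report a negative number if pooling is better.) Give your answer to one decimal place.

Least-cost separating signal: t* solves 517 = 1325 − 188·t*, so t* = (1325 − 517)/188 ≈ 4.2979.
Strong type's separating payoff: 1325 − 117 × t* = 1325 − 117 × (1325 − 517)/188 = 1325 − 94536/188 ≈ 822.149.
Pooling payoff: 0.50 × 1325 + 0.50 × 517 = 921.
Difference: 822.149 − 921 = -98.851, i.e. -98.9 to one decimal place.
The strong type would prefer the pooling outcome.

-98.9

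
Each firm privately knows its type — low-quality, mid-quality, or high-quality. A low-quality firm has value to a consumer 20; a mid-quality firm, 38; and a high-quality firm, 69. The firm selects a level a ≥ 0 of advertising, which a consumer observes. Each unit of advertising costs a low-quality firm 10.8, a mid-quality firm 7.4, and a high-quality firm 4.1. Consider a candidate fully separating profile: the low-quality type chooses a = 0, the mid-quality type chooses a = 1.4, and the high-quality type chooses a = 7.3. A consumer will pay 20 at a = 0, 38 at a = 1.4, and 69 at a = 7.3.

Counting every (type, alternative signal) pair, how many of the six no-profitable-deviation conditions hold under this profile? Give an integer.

5

Low-quality (own payoff 20): to a=1.4 gives 38 − 10.8×1.4 = 22.88 → profitable ✗; to a=7.3 gives 69 − 10.8×7.3 = -9.84 → no gain ✓.
Mid-quality (own payoff 38 − 7.4×1.4 = 27.64): to a=0 gives 20 → no gain ✓; to a=7.3 gives 69 − 7.4×7.3 = 14.98 → no gain ✓.
High-quality (own payoff 69 − 4.1×7.3 = 39.07): to a=0 gives 20 → no gain ✓; to a=1.4 gives 38 − 4.1×1.4 = 32.26 → no gain ✓.
5 of the 6 constraints hold; not an equilibrium.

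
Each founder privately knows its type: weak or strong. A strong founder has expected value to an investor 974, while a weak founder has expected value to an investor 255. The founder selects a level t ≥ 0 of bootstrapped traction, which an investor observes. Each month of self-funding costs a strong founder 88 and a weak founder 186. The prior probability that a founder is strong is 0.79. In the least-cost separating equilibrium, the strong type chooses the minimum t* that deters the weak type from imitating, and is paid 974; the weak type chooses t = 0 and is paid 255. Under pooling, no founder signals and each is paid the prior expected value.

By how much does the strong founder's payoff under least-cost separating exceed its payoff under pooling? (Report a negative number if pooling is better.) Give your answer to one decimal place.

Least-cost separating signal: t* solves 255 = 974 − 186·t*, so t* = (974 − 255)/186 ≈ 3.8656.
Strong type's separating payoff: 974 − 88 × t* = 974 − 88 × (974 − 255)/186 = 974 − 63272/186 ≈ 633.828.
Pooling payoff: 0.79 × 974 + 0.21 × 255 = 823.01.
Difference: 633.828 − 823.01 = -189.182, i.e. -189.2 to one decimal place.
The strong type would prefer the pooling outcome.

-189.2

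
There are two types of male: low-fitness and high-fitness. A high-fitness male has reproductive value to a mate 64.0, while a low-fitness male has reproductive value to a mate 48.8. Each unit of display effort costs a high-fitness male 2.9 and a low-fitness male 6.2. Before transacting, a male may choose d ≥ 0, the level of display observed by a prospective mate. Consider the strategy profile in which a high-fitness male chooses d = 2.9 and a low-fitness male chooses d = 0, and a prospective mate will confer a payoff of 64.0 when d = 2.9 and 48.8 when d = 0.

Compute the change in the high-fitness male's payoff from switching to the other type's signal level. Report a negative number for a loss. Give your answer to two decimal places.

-6.79

Playing d = 2.9 the high-fitness male receives 64.0 − 2.9 × 2.9 = 55.59.
Deviating to d = 0 yields 48.8 instead.
Gain from deviating: 48.8 − 55.59 = -6.79.
The gain is negative, so the high-fitness type's incentive-compatibility constraint is satisfied.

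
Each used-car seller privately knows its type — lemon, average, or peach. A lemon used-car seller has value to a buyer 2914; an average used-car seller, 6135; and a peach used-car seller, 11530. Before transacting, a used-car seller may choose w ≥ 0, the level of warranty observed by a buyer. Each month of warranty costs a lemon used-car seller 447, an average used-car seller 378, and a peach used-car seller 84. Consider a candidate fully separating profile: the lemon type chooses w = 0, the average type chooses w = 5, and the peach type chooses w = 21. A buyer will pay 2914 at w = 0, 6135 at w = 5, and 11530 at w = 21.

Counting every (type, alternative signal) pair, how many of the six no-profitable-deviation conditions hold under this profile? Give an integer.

Average (own payoff 6135 − 378×5 = 4245): to w=0 gives 2914 → no gain ✓; to w=21 gives 11530 − 378×21 = 3592 → no gain ✓.
Peach (own payoff 11530 − 84×21 = 9766): to w=0 gives 2914 → no gain ✓; to w=5 gives 6135 − 84×5 = 5715 → no gain ✓.
Lemon (own payoff 2914): to w=5 gives 6135 − 447×5 = 3900 → profitable ✗; to w=21 gives 11530 − 447×21 = 2143 → no gain ✓.
5 of the 6 constraints hold; not an equilibrium.

5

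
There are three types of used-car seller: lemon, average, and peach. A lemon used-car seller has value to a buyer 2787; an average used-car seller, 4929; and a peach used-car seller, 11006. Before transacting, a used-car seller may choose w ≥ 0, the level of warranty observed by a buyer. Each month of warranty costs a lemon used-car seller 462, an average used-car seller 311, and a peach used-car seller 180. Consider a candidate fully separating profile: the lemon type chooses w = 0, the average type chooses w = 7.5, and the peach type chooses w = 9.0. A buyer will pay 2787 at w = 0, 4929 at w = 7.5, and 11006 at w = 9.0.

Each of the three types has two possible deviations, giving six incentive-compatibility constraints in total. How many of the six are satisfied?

Average (own payoff 4929 − 311×7.5 = 2596.5): to w=0 gives 2787 → profitable ✗; to w=9.0 gives 11006 − 311×9.0 = 8207 → profitable ✗.
Peach (own payoff 11006 − 180×9.0 = 9386): to w=0 gives 2787 → no gain ✓; to w=7.5 gives 4929 − 180×7.5 = 3579 → no gain ✓.
Lemon (own payoff 2787): to w=7.5 gives 4929 − 462×7.5 = 1464 → no gain ✓; to w=9.0 gives 11006 − 462×9.0 = 6848 → profitable ✗.
3 of the 6 constraints hold; not an equilibrium.

3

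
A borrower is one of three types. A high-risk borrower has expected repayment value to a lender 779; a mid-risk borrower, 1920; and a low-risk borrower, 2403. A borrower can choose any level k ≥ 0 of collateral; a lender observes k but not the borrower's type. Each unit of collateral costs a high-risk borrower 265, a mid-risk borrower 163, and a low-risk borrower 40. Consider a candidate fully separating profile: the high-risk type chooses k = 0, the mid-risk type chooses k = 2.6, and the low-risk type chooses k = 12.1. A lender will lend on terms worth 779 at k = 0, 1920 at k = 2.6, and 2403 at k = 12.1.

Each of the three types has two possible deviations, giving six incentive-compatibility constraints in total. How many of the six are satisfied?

5

Low-risk (own payoff 2403 − 40×12.1 = 1919): to k=0 gives 779 → no gain ✓; to k=2.6 gives 1920 − 40×2.6 = 1816 → no gain ✓.
High-risk (own payoff 779): to k=2.6 gives 1920 − 265×2.6 = 1231 → profitable ✗; to k=12.1 gives 2403 − 265×12.1 = -803.5 → no gain ✓.
Mid-risk (own payoff 1920 − 163×2.6 = 1496.2): to k=0 gives 779 → no gain ✓; to k=12.1 gives 2403 − 163×12.1 = 430.7 → no gain ✓.
5 of the 6 constraints hold; not an equilibrium.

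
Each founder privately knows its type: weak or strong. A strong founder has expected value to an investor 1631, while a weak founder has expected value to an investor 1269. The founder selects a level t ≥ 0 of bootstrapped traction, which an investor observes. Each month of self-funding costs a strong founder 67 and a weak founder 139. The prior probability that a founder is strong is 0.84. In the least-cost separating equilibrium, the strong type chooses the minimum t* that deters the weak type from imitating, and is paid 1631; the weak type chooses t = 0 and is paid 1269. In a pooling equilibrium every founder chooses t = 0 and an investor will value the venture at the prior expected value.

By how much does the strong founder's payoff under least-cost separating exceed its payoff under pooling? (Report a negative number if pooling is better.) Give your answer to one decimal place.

-116.6

Least-cost separating signal: t* solves 1269 = 1631 − 139·t*, so t* = (1631 − 1269)/139 ≈ 2.6043.
Strong type's separating payoff: 1631 − 67 × t* = 1631 − 67 × (1631 − 1269)/139 = 1631 − 24254/139 ≈ 1456.511.
Pooling payoff: 0.84 × 1631 + 0.16 × 1269 = 1573.08.
Difference: 1456.511 − 1573.08 = -116.569, i.e. -116.6 to one decimal place.
The strong type would prefer the pooling outcome.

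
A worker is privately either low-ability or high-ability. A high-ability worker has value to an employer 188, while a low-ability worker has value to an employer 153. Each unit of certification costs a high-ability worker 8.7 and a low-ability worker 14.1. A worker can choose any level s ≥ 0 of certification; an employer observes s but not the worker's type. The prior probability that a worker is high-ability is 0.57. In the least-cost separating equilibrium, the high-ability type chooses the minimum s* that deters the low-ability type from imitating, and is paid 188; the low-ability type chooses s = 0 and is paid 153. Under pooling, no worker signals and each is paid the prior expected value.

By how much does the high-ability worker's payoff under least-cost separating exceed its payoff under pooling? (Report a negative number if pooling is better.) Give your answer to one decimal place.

Least-cost separating signal: s* solves 153 = 188 − 14.1·s*, so s* = (188 − 153)/14.1 ≈ 2.4823.
High-ability type's separating payoff: 188 − 8.7 × s* = 188 − 8.7 × (188 − 153)/14.1 = 188 − 304.5/14.1 ≈ 166.404.
Pooling payoff: 0.57 × 188 + 0.43 × 153 = 172.95.
Difference: 166.404 − 172.95 = -6.546, i.e. -6.5 to one decimal place.
The high-ability type would prefer the pooling outcome.

-6.5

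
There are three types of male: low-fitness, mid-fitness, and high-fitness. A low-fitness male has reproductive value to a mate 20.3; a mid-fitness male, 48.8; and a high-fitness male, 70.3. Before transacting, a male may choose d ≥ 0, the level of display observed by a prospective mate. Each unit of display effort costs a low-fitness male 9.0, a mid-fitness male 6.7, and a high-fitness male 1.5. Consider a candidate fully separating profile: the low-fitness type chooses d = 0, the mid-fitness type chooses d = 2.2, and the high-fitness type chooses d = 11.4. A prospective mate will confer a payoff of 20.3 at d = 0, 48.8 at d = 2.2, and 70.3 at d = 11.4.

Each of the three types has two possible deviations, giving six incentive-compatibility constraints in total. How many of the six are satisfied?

Low-fitness (own payoff 20.3): to d=2.2 gives 48.8 − 9.0×2.2 = 29 → profitable ✗; to d=11.4 gives 70.3 − 9.0×11.4 = -32.3 → no gain ✓.
High-fitness (own payoff 70.3 − 1.5×11.4 = 53.2): to d=0 gives 20.3 → no gain ✓; to d=2.2 gives 48.8 − 1.5×2.2 = 45.5 → no gain ✓.
Mid-fitness (own payoff 48.8 − 6.7×2.2 = 34.06): to d=0 gives 20.3 → no gain ✓; to d=11.4 gives 70.3 − 6.7×11.4 = -6.08 → no gain ✓.
5 of the 6 constraints hold; not an equilibrium.

5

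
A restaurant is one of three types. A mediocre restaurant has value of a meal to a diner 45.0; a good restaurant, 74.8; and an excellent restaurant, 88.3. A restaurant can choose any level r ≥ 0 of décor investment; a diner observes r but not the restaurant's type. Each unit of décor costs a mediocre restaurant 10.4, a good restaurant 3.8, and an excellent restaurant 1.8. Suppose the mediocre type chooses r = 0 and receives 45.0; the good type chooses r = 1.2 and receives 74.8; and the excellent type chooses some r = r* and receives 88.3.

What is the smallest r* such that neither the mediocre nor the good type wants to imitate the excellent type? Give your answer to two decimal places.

4.75

Mediocre type (on-path payoff 45.0) won't mimic when 45.0 ≥ 88.3 − 10.4·r*, i.e. r* ≥ 4.16.
Good type (on-path payoff 74.8 − 3.8×1.2 = 70.24) won't mimic when 70.24 ≥ 88.3 − 3.8·r*, i.e. r* ≥ 4.75.
Both must hold, so r* = max(4.16, 4.75) = 4.75. The good type's constraint binds.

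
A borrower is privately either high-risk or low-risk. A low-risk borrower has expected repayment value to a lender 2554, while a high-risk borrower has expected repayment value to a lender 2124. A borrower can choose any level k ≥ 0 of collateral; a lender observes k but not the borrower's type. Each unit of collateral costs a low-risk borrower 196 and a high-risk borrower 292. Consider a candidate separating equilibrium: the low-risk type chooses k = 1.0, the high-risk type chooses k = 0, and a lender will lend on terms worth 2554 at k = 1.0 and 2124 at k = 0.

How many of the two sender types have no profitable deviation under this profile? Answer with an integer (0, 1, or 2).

1

High-risk type: stay at 0 → 2124; mimic → 2554 − 292 × 1.0 = 2262. IC fails (2124 < 2262).
Low-risk type: signal → 2554 − 196 × 1.0 = 2358; deviate to 0 → 2124. IC holds (2358 ≥ 2124).
1 of 2 constraints hold, so this profile is not an equilibrium.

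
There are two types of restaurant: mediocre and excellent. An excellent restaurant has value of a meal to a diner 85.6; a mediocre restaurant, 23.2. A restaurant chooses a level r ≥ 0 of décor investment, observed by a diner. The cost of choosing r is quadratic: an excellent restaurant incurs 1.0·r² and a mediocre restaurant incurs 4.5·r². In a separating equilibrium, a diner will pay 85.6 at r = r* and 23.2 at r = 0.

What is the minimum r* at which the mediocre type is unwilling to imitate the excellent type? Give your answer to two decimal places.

3.72

The mediocre type at r = 0 receives 23.2; imitating at r* yields 85.6 − 4.5·r*².
Indifference: 23.2 = 85.6 − 4.5·r*², so r*² = (85.6 − 23.2) / 4.5 ≈ 13.8667.
r* = √13.8667 ≈ 3.72.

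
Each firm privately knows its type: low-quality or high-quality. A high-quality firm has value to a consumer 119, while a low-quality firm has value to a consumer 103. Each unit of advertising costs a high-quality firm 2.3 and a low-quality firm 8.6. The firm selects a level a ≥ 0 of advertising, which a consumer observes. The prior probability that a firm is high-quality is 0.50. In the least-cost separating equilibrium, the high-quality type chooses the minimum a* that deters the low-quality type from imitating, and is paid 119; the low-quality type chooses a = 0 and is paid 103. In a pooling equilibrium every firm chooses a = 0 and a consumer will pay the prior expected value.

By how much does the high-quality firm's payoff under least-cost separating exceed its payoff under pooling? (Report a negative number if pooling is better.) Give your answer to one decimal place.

3.7

Least-cost separating signal: a* solves 103 = 119 − 8.6·a*, so a* = (119 − 103)/8.6 ≈ 1.8605.
High-quality type's separating payoff: 119 − 2.3 × a* = 119 − 2.3 × (119 − 103)/8.6 = 119 − 36.8/8.6 ≈ 114.721.
Pooling payoff: 0.50 × 119 + 0.50 × 103 = 111.
Difference: 114.721 − 111 = 3.721, i.e. 3.7 to one decimal place.
The high-quality type prefers to separate.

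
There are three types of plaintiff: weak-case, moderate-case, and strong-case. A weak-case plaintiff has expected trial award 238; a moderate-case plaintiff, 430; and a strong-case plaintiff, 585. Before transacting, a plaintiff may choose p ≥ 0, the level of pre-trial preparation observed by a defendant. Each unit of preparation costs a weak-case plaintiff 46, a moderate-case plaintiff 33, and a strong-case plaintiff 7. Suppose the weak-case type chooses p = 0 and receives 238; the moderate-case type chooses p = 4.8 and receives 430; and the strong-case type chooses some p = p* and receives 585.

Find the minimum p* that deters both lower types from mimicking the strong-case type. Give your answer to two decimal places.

Moderate-case type (on-path payoff 430 − 33×4.8 = 271.6) won't mimic when 271.6 ≥ 585 − 33·p*, i.e. p* ≥ 9.50.
Weak-case type (on-path payoff 238) won't mimic when 238 ≥ 585 − 46·p*, i.e. p* ≥ 7.54.
Both must hold, so p* = max(7.54, 9.50) = 9.50. The moderate-case type's constraint binds.

9.50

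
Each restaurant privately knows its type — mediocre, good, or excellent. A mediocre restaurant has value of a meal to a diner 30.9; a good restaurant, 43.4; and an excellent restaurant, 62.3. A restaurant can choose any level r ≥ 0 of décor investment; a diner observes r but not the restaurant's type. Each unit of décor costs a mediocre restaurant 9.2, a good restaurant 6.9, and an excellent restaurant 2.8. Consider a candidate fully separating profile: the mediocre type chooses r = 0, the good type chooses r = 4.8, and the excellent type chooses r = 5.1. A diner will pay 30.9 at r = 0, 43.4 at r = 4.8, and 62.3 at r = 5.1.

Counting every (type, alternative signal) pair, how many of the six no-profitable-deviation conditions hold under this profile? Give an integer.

4

Good (own payoff 43.4 − 6.9×4.8 = 10.28): to r=0 gives 30.9 → profitable ✗; to r=5.1 gives 62.3 − 6.9×5.1 = 27.11 → profitable ✗.
Mediocre (own payoff 30.9): to r=4.8 gives 43.4 − 9.2×4.8 = -0.76 → no gain ✓; to r=5.1 gives 62.3 − 9.2×5.1 = 15.38 → no gain ✓.
Excellent (own payoff 62.3 − 2.8×5.1 = 48.02): to r=0 gives 30.9 → no gain ✓; to r=4.8 gives 43.4 − 2.8×4.8 = 29.96 → no gain ✓.
4 of the 6 constraints hold; not an equilibrium.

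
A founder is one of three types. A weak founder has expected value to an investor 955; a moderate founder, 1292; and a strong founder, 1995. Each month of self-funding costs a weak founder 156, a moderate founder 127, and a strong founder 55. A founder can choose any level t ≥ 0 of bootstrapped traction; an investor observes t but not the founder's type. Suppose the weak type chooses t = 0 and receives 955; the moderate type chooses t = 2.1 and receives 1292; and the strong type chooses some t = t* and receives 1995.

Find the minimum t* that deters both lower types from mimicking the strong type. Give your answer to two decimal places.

Weak type (on-path payoff 955) won't mimic when 955 ≥ 1995 − 156·t*, i.e. t* ≥ 6.67.
Moderate type (on-path payoff 1292 − 127×2.1 = 1025.3) won't mimic when 1025.3 ≥ 1995 − 127·t*, i.e. t* ≥ 7.64.
Both must hold, so t* = max(6.67, 7.64) = 7.64. The moderate type's constraint binds.

7.64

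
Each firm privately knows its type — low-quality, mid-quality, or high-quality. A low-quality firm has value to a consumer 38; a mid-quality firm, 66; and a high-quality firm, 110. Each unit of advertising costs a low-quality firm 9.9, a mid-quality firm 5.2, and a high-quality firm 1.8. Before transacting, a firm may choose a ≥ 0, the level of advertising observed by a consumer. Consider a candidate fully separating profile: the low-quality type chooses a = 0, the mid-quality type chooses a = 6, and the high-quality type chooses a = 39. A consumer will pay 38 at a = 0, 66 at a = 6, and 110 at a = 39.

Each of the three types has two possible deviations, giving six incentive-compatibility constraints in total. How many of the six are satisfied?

Mid-quality (own payoff 66 − 5.2×6 = 34.8): to a=0 gives 38 → profitable ✗; to a=39 gives 110 − 5.2×39 = -92.8 → no gain ✓.
Low-quality (own payoff 38): to a=6 gives 66 − 9.9×6 = 6.6 → no gain ✓; to a=39 gives 110 − 9.9×39 = -276.1 → no gain ✓.
High-quality (own payoff 110 − 1.8×39 = 39.8): to a=0 gives 38 → no gain ✓; to a=6 gives 66 − 1.8×6 = 55.2 → profitable ✗.
4 of the 6 constraints hold; not an equilibrium.

4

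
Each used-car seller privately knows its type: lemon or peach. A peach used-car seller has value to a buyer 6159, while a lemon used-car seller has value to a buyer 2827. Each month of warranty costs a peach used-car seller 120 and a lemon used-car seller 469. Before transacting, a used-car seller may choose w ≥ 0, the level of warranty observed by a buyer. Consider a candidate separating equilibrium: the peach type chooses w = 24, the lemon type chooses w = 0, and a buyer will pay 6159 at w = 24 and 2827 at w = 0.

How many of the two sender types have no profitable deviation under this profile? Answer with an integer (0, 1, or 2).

2

Lemon type: stay at 0 → 2827; mimic → 6159 − 469 × 24 = -5097. IC holds (2827 ≥ -5097).
Peach type: signal → 6159 − 120 × 24 = 3279; deviate to 0 → 2827. IC holds (3279 ≥ 2827).
2 of 2 constraints hold, so this is a separating equilibrium.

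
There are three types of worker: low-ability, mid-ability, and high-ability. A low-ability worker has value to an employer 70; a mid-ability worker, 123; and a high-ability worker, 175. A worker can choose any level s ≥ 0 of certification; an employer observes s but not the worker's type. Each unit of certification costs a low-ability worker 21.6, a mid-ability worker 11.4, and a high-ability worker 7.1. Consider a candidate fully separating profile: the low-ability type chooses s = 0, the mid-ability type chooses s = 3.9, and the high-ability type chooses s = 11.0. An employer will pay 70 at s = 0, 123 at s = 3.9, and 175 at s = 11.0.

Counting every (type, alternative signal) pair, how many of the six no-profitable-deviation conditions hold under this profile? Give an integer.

Mid-ability (own payoff 123 − 11.4×3.9 = 78.54): to s=0 gives 70 → no gain ✓; to s=11.0 gives 175 − 11.4×11.0 = 49.6 → no gain ✓.
Low-ability (own payoff 70): to s=3.9 gives 123 − 21.6×3.9 = 38.76 → no gain ✓; to s=11.0 gives 175 − 21.6×11.0 = -62.6 → no gain ✓.
High-ability (own payoff 175 − 7.1×11.0 = 96.9): to s=0 gives 70 → no gain ✓; to s=3.9 gives 123 − 7.1×3.9 = 95.31 → no gain ✓.
6 of the 6 constraints hold; this profile is a separating equilibrium.

6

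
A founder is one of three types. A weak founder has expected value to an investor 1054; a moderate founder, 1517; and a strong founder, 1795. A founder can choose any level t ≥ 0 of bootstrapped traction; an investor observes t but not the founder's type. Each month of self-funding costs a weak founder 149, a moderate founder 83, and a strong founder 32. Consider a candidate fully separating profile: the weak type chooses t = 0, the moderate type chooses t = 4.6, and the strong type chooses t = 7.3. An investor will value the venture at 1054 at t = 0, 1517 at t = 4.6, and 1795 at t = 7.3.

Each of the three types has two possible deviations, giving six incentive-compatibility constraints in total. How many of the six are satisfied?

Moderate (own payoff 1517 − 83×4.6 = 1135.2): to t=0 gives 1054 → no gain ✓; to t=7.3 gives 1795 − 83×7.3 = 1189.1 → profitable ✗.
Strong (own payoff 1795 − 32×7.3 = 1561.4): to t=0 gives 1054 → no gain ✓; to t=4.6 gives 1517 − 32×4.6 = 1369.8 → no gain ✓.
Weak (own payoff 1054): to t=4.6 gives 1517 − 149×4.6 = 831.6 → no gain ✓; to t=7.3 gives 1795 − 149×7.3 = 707.3 → no gain ✓.
5 of the 6 constraints hold; not an equilibrium.

5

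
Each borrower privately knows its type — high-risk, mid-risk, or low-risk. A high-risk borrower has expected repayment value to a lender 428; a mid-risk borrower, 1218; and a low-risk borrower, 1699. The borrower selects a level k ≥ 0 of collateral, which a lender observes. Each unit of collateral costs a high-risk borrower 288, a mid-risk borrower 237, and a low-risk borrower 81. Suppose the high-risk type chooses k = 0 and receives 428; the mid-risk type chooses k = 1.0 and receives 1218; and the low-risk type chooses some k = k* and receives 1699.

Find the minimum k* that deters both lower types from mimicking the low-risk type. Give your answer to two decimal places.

4.41

Mid-risk type (on-path payoff 1218 − 237×1.0 = 981) won't mimic when 981 ≥ 1699 − 237·k*, i.e. k* ≥ 3.03.
High-risk type (on-path payoff 428) won't mimic when 428 ≥ 1699 − 288·k*, i.e. k* ≥ 4.41.
Both must hold, so k* = max(4.41, 3.03) = 4.41. The high-risk type's constraint binds.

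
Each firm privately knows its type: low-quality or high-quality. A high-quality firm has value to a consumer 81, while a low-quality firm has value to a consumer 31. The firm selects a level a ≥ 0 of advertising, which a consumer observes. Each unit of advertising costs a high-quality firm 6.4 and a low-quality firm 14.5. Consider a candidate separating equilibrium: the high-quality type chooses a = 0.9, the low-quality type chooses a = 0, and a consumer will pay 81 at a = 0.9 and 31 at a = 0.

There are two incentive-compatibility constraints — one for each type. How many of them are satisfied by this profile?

Low-quality type: stay at 0 → 31; mimic → 81 − 14.5 × 0.9 = 67.95. IC fails (31 < 67.95).
High-quality type: signal → 81 − 6.4 × 0.9 = 75.24; deviate to 0 → 31. IC holds (75.24 ≥ 31).
1 of 2 constraints hold, so this profile is not an equilibrium.

1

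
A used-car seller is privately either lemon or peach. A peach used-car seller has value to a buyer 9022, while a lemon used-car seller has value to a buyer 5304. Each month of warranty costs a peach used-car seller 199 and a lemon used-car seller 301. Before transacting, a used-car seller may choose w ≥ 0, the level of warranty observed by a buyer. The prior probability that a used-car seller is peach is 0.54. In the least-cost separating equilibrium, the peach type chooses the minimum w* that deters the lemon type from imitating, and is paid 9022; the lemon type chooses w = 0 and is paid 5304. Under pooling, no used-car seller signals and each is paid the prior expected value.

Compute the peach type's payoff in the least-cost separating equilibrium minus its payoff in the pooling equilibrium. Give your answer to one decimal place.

-747.8

Least-cost separating signal: w* solves 5304 = 9022 − 301·w*, so w* = (9022 − 5304)/301 ≈ 12.3522.
Peach type's separating payoff: 9022 − 199 × w* = 9022 − 199 × (9022 − 5304)/301 = 9022 − 739882/301 ≈ 6563.920.
Pooling payoff: 0.54 × 9022 + 0.46 × 5304 = 7311.72.
Difference: 6563.920 − 7311.72 = -747.8.
The peach type would prefer the pooling outcome.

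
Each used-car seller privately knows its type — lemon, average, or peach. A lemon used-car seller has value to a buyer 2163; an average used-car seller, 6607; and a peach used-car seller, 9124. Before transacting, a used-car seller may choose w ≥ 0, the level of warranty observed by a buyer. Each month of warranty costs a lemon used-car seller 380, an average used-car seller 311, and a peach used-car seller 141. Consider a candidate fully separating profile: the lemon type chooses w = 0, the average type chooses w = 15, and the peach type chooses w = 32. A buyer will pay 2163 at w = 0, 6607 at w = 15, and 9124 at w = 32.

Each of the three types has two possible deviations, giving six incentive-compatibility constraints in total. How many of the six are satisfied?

5

Lemon (own payoff 2163): to w=15 gives 6607 − 380×15 = 907 → no gain ✓; to w=32 gives 9124 − 380×32 = -3036 → no gain ✓.
Peach (own payoff 9124 − 141×32 = 4612): to w=0 gives 2163 → no gain ✓; to w=15 gives 6607 − 141×15 = 4492 → no gain ✓.
Average (own payoff 6607 − 311×15 = 1942): to w=0 gives 2163 → profitable ✗; to w=32 gives 9124 − 311×32 = -828 → no gain ✓.
5 of the 6 constraints hold; not an equilibrium.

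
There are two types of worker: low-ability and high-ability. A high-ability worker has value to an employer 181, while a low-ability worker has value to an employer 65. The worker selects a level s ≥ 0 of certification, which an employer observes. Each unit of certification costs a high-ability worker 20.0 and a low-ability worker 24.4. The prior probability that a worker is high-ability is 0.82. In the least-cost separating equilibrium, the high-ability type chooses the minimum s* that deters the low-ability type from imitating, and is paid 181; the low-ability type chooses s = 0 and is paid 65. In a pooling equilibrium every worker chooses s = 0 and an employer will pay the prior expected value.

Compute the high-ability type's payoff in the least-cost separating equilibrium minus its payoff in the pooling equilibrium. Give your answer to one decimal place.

Least-cost separating signal: s* solves 65 = 181 − 24.4·s*, so s* = (181 − 65)/24.4 ≈ 4.7541.
High-ability type's separating payoff: 181 − 20.0 × s* = 181 − 20.0 × (181 − 65)/24.4 = 181 − 2320/24.4 ≈ 85.918.
Pooling payoff: 0.82 × 181 + 0.18 × 65 = 160.12.
Difference: 85.918 − 160.12 = -74.202, i.e. -74.2 to one decimal place.
The high-ability type would prefer the pooling outcome.

-74.2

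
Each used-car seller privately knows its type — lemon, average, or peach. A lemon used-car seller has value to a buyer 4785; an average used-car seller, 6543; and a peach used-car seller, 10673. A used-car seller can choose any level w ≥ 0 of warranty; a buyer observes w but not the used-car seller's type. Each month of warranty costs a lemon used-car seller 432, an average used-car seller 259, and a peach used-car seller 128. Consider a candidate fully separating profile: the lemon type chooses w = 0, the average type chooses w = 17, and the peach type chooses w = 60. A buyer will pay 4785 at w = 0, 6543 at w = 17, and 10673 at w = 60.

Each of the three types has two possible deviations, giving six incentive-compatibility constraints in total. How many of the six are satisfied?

3

Peach (own payoff 10673 − 128×60 = 2993): to w=0 gives 4785 → profitable ✗; to w=17 gives 6543 − 128×17 = 4367 → profitable ✗.
Lemon (own payoff 4785): to w=17 gives 6543 − 432×17 = -801 → no gain ✓; to w=60 gives 10673 − 432×60 = -15247 → no gain ✓.
Average (own payoff 6543 − 259×17 = 2140): to w=0 gives 4785 → profitable ✗; to w=60 gives 10673 − 259×60 = -4867 → no gain ✓.
3 of the 6 constraints hold; not an equilibrium.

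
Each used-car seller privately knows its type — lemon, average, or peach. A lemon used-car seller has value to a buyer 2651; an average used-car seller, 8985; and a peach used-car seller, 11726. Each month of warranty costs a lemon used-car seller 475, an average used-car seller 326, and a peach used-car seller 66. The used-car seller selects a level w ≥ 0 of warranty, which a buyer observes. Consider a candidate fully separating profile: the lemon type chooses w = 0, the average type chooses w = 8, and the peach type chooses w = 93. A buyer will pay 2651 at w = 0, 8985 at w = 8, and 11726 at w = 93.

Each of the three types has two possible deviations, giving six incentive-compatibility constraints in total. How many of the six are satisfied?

Average (own payoff 8985 − 326×8 = 6377): to w=0 gives 2651 → no gain ✓; to w=93 gives 11726 − 326×93 = -18592 → no gain ✓.
Peach (own payoff 11726 − 66×93 = 5588): to w=0 gives 2651 → no gain ✓; to w=8 gives 8985 − 66×8 = 8457 → profitable ✗.
Lemon (own payoff 2651): to w=8 gives 8985 − 475×8 = 5185 → profitable ✗; to w=93 gives 11726 − 475×93 = -32449 → no gain ✓.
4 of the 6 constraints hold; not an equilibrium.

4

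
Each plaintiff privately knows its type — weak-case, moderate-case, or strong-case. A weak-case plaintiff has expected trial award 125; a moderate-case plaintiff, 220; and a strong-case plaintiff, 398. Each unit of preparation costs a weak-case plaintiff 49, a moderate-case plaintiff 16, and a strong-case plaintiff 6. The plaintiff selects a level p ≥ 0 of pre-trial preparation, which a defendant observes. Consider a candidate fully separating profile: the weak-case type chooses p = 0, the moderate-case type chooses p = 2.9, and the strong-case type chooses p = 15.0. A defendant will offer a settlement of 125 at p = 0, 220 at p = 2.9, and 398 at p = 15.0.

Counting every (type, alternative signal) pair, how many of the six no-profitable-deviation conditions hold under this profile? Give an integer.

Strong-case (own payoff 398 − 6×15.0 = 308): to p=0 gives 125 → no gain ✓; to p=2.9 gives 220 − 6×2.9 = 202.6 → no gain ✓.
Weak-case (own payoff 125): to p=2.9 gives 220 − 49×2.9 = 77.9 → no gain ✓; to p=15.0 gives 398 − 49×15.0 = -337 → no gain ✓.
Moderate-case (own payoff 220 − 16×2.9 = 173.6): to p=0 gives 125 → no gain ✓; to p=15.0 gives 398 − 16×15.0 = 158 → no gain ✓.
6 of the 6 constraints hold; this profile is a separating equilibrium.

6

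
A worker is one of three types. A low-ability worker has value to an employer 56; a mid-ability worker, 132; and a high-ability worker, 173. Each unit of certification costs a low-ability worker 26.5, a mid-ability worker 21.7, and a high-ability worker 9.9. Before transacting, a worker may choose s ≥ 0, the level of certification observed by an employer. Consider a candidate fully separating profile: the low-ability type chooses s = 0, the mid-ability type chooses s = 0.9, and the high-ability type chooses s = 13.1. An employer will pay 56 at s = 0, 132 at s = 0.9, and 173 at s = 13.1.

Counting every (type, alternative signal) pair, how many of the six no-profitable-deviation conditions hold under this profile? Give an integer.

Mid-ability (own payoff 132 − 21.7×0.9 = 112.47): to s=0 gives 56 → no gain ✓; to s=13.1 gives 173 − 21.7×13.1 = -111.27 → no gain ✓.
Low-ability (own payoff 56): to s=0.9 gives 132 − 26.5×0.9 = 108.15 → profitable ✗; to s=13.1 gives 173 − 26.5×13.1 = -174.15 → no gain ✓.
High-ability (own payoff 173 − 9.9×13.1 = 43.31): to s=0 gives 56 → profitable ✗; to s=0.9 gives 132 − 9.9×0.9 = 123.09 → profitable ✗.
3 of the 6 constraints hold; not an equilibrium.

3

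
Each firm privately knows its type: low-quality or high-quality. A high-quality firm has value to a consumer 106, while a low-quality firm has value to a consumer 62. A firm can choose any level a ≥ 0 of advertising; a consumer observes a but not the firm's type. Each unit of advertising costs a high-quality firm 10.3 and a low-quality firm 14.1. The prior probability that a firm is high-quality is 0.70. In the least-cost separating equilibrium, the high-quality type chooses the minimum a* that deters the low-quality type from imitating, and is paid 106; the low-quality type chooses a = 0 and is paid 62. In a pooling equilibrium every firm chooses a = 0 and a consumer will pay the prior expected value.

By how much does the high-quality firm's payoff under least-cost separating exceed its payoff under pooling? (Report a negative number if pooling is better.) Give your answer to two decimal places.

Least-cost separating signal: a* solves 62 = 106 − 14.1·a*, so a* = (106 − 62)/14.1 ≈ 3.1206.
High-quality type's separating payoff: 106 − 10.3 × a* = 106 − 10.3 × (106 − 62)/14.1 = 106 − 453.2/14.1 ≈ 73.8582.
Pooling payoff: 0.70 × 106 + 0.30 × 62 = 92.8.
Difference: 73.8582 − 92.8 = -18.9418, i.e. -18.94 to two decimal places.
The high-quality type would prefer the pooling outcome.

-18.94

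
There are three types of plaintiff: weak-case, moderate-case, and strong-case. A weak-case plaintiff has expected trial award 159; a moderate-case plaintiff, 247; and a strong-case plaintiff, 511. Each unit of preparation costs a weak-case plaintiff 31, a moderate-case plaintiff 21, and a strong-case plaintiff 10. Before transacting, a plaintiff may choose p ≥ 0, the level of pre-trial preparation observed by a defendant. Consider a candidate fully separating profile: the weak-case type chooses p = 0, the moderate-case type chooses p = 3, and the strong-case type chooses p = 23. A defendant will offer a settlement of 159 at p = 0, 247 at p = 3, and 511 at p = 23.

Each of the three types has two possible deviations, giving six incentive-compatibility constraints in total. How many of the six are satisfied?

Strong-case (own payoff 511 − 10×23 = 281): to p=0 gives 159 → no gain ✓; to p=3 gives 247 − 10×3 = 217 → no gain ✓.
Moderate-case (own payoff 247 − 21×3 = 184): to p=0 gives 159 → no gain ✓; to p=23 gives 511 − 21×23 = 28 → no gain ✓.
Weak-case (own payoff 159): to p=3 gives 247 − 31×3 = 154 → no gain ✓; to p=23 gives 511 − 31×23 = -202 → no gain ✓.
6 of the 6 constraints hold; this profile is a separating equilibrium.

6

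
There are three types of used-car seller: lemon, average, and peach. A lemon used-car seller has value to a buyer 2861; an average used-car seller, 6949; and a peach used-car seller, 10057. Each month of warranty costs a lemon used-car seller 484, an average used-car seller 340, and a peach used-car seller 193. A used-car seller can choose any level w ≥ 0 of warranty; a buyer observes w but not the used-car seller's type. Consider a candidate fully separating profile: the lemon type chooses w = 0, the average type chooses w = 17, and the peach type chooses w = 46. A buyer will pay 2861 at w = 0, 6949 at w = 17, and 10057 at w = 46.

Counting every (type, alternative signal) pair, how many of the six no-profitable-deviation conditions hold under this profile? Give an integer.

3

Average (own payoff 6949 − 340×17 = 1169): to w=0 gives 2861 → profitable ✗; to w=46 gives 10057 − 340×46 = -5583 → no gain ✓.
Lemon (own payoff 2861): to w=17 gives 6949 − 484×17 = -1279 → no gain ✓; to w=46 gives 10057 − 484×46 = -12207 → no gain ✓.
Peach (own payoff 10057 − 193×46 = 1179): to w=0 gives 2861 → profitable ✗; to w=17 gives 6949 − 193×17 = 3668 → profitable ✗.
3 of the 6 constraints hold; not an equilibrium.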